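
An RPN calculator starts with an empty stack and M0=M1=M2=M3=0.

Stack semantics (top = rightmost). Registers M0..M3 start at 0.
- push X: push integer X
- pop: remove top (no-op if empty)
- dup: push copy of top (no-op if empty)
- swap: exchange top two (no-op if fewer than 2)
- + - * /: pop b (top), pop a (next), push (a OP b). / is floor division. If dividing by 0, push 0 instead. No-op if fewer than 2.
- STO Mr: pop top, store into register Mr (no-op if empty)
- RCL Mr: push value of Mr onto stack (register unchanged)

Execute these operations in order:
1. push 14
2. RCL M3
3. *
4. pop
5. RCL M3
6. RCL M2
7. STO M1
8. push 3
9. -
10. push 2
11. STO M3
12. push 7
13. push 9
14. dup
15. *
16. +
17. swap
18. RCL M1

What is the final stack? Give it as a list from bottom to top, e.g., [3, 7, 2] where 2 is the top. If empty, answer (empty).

After op 1 (push 14): stack=[14] mem=[0,0,0,0]
After op 2 (RCL M3): stack=[14,0] mem=[0,0,0,0]
After op 3 (*): stack=[0] mem=[0,0,0,0]
After op 4 (pop): stack=[empty] mem=[0,0,0,0]
After op 5 (RCL M3): stack=[0] mem=[0,0,0,0]
After op 6 (RCL M2): stack=[0,0] mem=[0,0,0,0]
After op 7 (STO M1): stack=[0] mem=[0,0,0,0]
After op 8 (push 3): stack=[0,3] mem=[0,0,0,0]
After op 9 (-): stack=[-3] mem=[0,0,0,0]
After op 10 (push 2): stack=[-3,2] mem=[0,0,0,0]
After op 11 (STO M3): stack=[-3] mem=[0,0,0,2]
After op 12 (push 7): stack=[-3,7] mem=[0,0,0,2]
After op 13 (push 9): stack=[-3,7,9] mem=[0,0,0,2]
After op 14 (dup): stack=[-3,7,9,9] mem=[0,0,0,2]
After op 15 (*): stack=[-3,7,81] mem=[0,0,0,2]
After op 16 (+): stack=[-3,88] mem=[0,0,0,2]
After op 17 (swap): stack=[88,-3] mem=[0,0,0,2]
After op 18 (RCL M1): stack=[88,-3,0] mem=[0,0,0,2]

Answer: [88, -3, 0]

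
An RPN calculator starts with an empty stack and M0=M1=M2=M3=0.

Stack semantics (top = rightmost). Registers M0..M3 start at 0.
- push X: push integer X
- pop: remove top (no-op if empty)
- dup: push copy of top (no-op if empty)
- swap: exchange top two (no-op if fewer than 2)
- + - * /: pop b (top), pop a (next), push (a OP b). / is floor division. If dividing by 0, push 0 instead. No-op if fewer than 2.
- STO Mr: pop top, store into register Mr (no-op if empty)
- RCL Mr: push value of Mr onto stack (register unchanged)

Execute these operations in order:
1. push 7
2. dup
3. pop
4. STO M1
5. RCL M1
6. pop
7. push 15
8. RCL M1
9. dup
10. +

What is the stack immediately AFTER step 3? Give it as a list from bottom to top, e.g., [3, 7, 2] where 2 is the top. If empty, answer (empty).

After op 1 (push 7): stack=[7] mem=[0,0,0,0]
After op 2 (dup): stack=[7,7] mem=[0,0,0,0]
After op 3 (pop): stack=[7] mem=[0,0,0,0]

[7]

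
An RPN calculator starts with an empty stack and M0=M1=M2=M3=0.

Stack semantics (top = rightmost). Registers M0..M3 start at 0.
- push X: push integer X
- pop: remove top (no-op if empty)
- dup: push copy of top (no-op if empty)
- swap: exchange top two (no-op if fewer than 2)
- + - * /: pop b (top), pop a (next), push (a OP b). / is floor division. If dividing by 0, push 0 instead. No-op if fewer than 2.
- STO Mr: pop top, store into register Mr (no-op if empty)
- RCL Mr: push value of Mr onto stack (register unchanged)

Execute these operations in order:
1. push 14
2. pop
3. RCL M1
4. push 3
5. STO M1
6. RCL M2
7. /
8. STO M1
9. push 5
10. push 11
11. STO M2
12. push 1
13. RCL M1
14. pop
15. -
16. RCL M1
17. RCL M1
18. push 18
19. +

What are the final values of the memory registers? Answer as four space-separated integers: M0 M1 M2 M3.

After op 1 (push 14): stack=[14] mem=[0,0,0,0]
After op 2 (pop): stack=[empty] mem=[0,0,0,0]
After op 3 (RCL M1): stack=[0] mem=[0,0,0,0]
After op 4 (push 3): stack=[0,3] mem=[0,0,0,0]
After op 5 (STO M1): stack=[0] mem=[0,3,0,0]
After op 6 (RCL M2): stack=[0,0] mem=[0,3,0,0]
After op 7 (/): stack=[0] mem=[0,3,0,0]
After op 8 (STO M1): stack=[empty] mem=[0,0,0,0]
After op 9 (push 5): stack=[5] mem=[0,0,0,0]
After op 10 (push 11): stack=[5,11] mem=[0,0,0,0]
After op 11 (STO M2): stack=[5] mem=[0,0,11,0]
After op 12 (push 1): stack=[5,1] mem=[0,0,11,0]
After op 13 (RCL M1): stack=[5,1,0] mem=[0,0,11,0]
After op 14 (pop): stack=[5,1] mem=[0,0,11,0]
After op 15 (-): stack=[4] mem=[0,0,11,0]
After op 16 (RCL M1): stack=[4,0] mem=[0,0,11,0]
After op 17 (RCL M1): stack=[4,0,0] mem=[0,0,11,0]
After op 18 (push 18): stack=[4,0,0,18] mem=[0,0,11,0]
After op 19 (+): stack=[4,0,18] mem=[0,0,11,0]

Answer: 0 0 11 0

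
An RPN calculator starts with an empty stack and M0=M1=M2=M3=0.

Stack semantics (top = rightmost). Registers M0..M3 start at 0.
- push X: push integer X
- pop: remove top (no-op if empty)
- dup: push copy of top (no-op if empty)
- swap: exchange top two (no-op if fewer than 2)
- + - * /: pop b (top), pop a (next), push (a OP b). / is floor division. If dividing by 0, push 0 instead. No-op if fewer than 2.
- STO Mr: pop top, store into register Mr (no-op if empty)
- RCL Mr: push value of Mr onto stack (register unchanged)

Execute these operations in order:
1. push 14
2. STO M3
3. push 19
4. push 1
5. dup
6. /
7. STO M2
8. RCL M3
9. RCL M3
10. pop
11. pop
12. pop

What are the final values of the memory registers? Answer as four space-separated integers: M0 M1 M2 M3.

Answer: 0 0 1 14

Derivation:
After op 1 (push 14): stack=[14] mem=[0,0,0,0]
After op 2 (STO M3): stack=[empty] mem=[0,0,0,14]
After op 3 (push 19): stack=[19] mem=[0,0,0,14]
After op 4 (push 1): stack=[19,1] mem=[0,0,0,14]
After op 5 (dup): stack=[19,1,1] mem=[0,0,0,14]
After op 6 (/): stack=[19,1] mem=[0,0,0,14]
After op 7 (STO M2): stack=[19] mem=[0,0,1,14]
After op 8 (RCL M3): stack=[19,14] mem=[0,0,1,14]
After op 9 (RCL M3): stack=[19,14,14] mem=[0,0,1,14]
After op 10 (pop): stack=[19,14] mem=[0,0,1,14]
After op 11 (pop): stack=[19] mem=[0,0,1,14]
After op 12 (pop): stack=[empty] mem=[0,0,1,14]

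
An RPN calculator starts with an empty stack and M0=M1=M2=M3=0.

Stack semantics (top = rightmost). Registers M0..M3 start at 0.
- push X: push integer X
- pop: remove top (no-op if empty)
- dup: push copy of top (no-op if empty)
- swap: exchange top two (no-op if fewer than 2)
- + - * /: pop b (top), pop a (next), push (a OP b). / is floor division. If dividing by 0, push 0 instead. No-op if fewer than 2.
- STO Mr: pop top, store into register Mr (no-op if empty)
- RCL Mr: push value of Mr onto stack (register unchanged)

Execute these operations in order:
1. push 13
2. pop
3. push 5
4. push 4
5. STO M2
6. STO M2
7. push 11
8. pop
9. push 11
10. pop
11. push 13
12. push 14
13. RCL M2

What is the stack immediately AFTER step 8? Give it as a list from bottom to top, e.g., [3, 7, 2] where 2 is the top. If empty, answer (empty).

After op 1 (push 13): stack=[13] mem=[0,0,0,0]
After op 2 (pop): stack=[empty] mem=[0,0,0,0]
After op 3 (push 5): stack=[5] mem=[0,0,0,0]
After op 4 (push 4): stack=[5,4] mem=[0,0,0,0]
After op 5 (STO M2): stack=[5] mem=[0,0,4,0]
After op 6 (STO M2): stack=[empty] mem=[0,0,5,0]
After op 7 (push 11): stack=[11] mem=[0,0,5,0]
After op 8 (pop): stack=[empty] mem=[0,0,5,0]

(empty)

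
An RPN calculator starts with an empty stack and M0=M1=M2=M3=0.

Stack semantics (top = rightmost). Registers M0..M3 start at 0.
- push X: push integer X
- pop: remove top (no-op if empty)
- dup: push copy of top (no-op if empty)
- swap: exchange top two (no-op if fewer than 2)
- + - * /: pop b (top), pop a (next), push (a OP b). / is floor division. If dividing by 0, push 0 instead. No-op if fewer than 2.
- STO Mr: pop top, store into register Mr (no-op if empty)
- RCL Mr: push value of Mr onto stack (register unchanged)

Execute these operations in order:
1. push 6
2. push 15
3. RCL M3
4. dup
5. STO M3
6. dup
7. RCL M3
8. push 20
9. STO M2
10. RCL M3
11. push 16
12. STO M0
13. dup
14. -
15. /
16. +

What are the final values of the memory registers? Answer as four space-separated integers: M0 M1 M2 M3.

After op 1 (push 6): stack=[6] mem=[0,0,0,0]
After op 2 (push 15): stack=[6,15] mem=[0,0,0,0]
After op 3 (RCL M3): stack=[6,15,0] mem=[0,0,0,0]
After op 4 (dup): stack=[6,15,0,0] mem=[0,0,0,0]
After op 5 (STO M3): stack=[6,15,0] mem=[0,0,0,0]
After op 6 (dup): stack=[6,15,0,0] mem=[0,0,0,0]
After op 7 (RCL M3): stack=[6,15,0,0,0] mem=[0,0,0,0]
After op 8 (push 20): stack=[6,15,0,0,0,20] mem=[0,0,0,0]
After op 9 (STO M2): stack=[6,15,0,0,0] mem=[0,0,20,0]
After op 10 (RCL M3): stack=[6,15,0,0,0,0] mem=[0,0,20,0]
After op 11 (push 16): stack=[6,15,0,0,0,0,16] mem=[0,0,20,0]
After op 12 (STO M0): stack=[6,15,0,0,0,0] mem=[16,0,20,0]
After op 13 (dup): stack=[6,15,0,0,0,0,0] mem=[16,0,20,0]
After op 14 (-): stack=[6,15,0,0,0,0] mem=[16,0,20,0]
After op 15 (/): stack=[6,15,0,0,0] mem=[16,0,20,0]
After op 16 (+): stack=[6,15,0,0] mem=[16,0,20,0]

Answer: 16 0 20 0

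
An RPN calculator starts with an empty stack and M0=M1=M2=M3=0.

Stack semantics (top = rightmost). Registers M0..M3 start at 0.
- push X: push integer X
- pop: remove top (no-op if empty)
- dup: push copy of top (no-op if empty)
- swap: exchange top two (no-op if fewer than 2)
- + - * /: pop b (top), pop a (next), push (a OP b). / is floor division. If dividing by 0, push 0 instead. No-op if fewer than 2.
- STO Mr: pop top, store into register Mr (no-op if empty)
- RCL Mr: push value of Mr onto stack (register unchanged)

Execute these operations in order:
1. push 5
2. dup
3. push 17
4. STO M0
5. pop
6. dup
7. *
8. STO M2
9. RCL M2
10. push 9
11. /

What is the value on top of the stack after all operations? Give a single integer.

After op 1 (push 5): stack=[5] mem=[0,0,0,0]
After op 2 (dup): stack=[5,5] mem=[0,0,0,0]
After op 3 (push 17): stack=[5,5,17] mem=[0,0,0,0]
After op 4 (STO M0): stack=[5,5] mem=[17,0,0,0]
After op 5 (pop): stack=[5] mem=[17,0,0,0]
After op 6 (dup): stack=[5,5] mem=[17,0,0,0]
After op 7 (*): stack=[25] mem=[17,0,0,0]
After op 8 (STO M2): stack=[empty] mem=[17,0,25,0]
After op 9 (RCL M2): stack=[25] mem=[17,0,25,0]
After op 10 (push 9): stack=[25,9] mem=[17,0,25,0]
After op 11 (/): stack=[2] mem=[17,0,25,0]

Answer: 2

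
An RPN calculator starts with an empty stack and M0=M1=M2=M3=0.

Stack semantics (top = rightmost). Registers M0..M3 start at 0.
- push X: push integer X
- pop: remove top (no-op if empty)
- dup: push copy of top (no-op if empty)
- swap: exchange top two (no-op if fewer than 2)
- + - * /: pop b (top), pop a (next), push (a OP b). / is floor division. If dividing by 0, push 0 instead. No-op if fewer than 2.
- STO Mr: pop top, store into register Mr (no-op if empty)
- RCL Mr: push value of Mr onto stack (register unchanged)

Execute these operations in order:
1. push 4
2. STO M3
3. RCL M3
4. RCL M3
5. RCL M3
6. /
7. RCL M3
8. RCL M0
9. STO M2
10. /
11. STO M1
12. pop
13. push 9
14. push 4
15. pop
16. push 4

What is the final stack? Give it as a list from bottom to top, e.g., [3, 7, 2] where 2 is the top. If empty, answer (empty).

After op 1 (push 4): stack=[4] mem=[0,0,0,0]
After op 2 (STO M3): stack=[empty] mem=[0,0,0,4]
After op 3 (RCL M3): stack=[4] mem=[0,0,0,4]
After op 4 (RCL M3): stack=[4,4] mem=[0,0,0,4]
After op 5 (RCL M3): stack=[4,4,4] mem=[0,0,0,4]
After op 6 (/): stack=[4,1] mem=[0,0,0,4]
After op 7 (RCL M3): stack=[4,1,4] mem=[0,0,0,4]
After op 8 (RCL M0): stack=[4,1,4,0] mem=[0,0,0,4]
After op 9 (STO M2): stack=[4,1,4] mem=[0,0,0,4]
After op 10 (/): stack=[4,0] mem=[0,0,0,4]
After op 11 (STO M1): stack=[4] mem=[0,0,0,4]
After op 12 (pop): stack=[empty] mem=[0,0,0,4]
After op 13 (push 9): stack=[9] mem=[0,0,0,4]
After op 14 (push 4): stack=[9,4] mem=[0,0,0,4]
After op 15 (pop): stack=[9] mem=[0,0,0,4]
After op 16 (push 4): stack=[9,4] mem=[0,0,0,4]

Answer: [9, 4]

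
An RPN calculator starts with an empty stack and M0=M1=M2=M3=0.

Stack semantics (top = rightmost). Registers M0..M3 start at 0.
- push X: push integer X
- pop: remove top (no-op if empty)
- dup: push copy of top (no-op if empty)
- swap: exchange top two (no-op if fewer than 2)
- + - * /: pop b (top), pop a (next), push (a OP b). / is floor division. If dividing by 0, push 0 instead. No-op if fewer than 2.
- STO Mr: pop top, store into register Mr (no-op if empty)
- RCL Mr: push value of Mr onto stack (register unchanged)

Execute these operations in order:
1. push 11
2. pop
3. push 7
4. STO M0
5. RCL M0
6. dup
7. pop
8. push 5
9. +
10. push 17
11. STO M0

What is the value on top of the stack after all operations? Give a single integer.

Answer: 12

Derivation:
After op 1 (push 11): stack=[11] mem=[0,0,0,0]
After op 2 (pop): stack=[empty] mem=[0,0,0,0]
After op 3 (push 7): stack=[7] mem=[0,0,0,0]
After op 4 (STO M0): stack=[empty] mem=[7,0,0,0]
After op 5 (RCL M0): stack=[7] mem=[7,0,0,0]
After op 6 (dup): stack=[7,7] mem=[7,0,0,0]
After op 7 (pop): stack=[7] mem=[7,0,0,0]
After op 8 (push 5): stack=[7,5] mem=[7,0,0,0]
After op 9 (+): stack=[12] mem=[7,0,0,0]
After op 10 (push 17): stack=[12,17] mem=[7,0,0,0]
After op 11 (STO M0): stack=[12] mem=[17,0,0,0]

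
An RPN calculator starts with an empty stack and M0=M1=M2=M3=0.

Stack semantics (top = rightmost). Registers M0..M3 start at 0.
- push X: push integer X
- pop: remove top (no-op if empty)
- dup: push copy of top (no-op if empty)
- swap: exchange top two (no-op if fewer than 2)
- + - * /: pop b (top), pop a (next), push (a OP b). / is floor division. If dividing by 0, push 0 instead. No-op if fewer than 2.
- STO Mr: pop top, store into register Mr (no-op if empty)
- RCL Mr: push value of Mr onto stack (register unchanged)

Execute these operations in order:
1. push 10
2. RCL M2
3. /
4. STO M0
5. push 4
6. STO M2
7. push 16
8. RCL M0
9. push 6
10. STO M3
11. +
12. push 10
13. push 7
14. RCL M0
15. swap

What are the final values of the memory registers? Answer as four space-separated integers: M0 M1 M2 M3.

Answer: 0 0 4 6

Derivation:
After op 1 (push 10): stack=[10] mem=[0,0,0,0]
After op 2 (RCL M2): stack=[10,0] mem=[0,0,0,0]
After op 3 (/): stack=[0] mem=[0,0,0,0]
After op 4 (STO M0): stack=[empty] mem=[0,0,0,0]
After op 5 (push 4): stack=[4] mem=[0,0,0,0]
After op 6 (STO M2): stack=[empty] mem=[0,0,4,0]
After op 7 (push 16): stack=[16] mem=[0,0,4,0]
After op 8 (RCL M0): stack=[16,0] mem=[0,0,4,0]
After op 9 (push 6): stack=[16,0,6] mem=[0,0,4,0]
After op 10 (STO M3): stack=[16,0] mem=[0,0,4,6]
After op 11 (+): stack=[16] mem=[0,0,4,6]
After op 12 (push 10): stack=[16,10] mem=[0,0,4,6]
After op 13 (push 7): stack=[16,10,7] mem=[0,0,4,6]
After op 14 (RCL M0): stack=[16,10,7,0] mem=[0,0,4,6]
After op 15 (swap): stack=[16,10,0,7] mem=[0,0,4,6]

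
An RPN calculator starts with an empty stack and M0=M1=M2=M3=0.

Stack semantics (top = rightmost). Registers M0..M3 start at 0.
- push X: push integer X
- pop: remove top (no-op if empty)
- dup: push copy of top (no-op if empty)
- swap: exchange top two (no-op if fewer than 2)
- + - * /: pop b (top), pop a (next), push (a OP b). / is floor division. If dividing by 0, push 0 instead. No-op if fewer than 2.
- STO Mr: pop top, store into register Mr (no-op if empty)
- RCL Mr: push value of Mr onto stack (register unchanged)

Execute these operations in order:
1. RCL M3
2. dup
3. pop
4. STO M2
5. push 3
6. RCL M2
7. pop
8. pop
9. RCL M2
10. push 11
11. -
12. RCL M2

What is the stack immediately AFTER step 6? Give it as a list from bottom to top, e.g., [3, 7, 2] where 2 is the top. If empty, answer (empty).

After op 1 (RCL M3): stack=[0] mem=[0,0,0,0]
After op 2 (dup): stack=[0,0] mem=[0,0,0,0]
After op 3 (pop): stack=[0] mem=[0,0,0,0]
After op 4 (STO M2): stack=[empty] mem=[0,0,0,0]
After op 5 (push 3): stack=[3] mem=[0,0,0,0]
After op 6 (RCL M2): stack=[3,0] mem=[0,0,0,0]

[3, 0]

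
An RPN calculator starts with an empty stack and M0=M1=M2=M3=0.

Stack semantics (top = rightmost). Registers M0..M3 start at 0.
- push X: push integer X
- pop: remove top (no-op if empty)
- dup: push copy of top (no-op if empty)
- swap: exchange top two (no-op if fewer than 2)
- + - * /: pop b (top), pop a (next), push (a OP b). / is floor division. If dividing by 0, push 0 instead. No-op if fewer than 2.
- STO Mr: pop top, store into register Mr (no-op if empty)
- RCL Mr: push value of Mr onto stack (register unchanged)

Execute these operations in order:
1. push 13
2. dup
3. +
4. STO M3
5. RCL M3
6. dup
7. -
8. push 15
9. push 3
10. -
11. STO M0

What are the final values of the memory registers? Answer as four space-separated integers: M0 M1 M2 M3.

After op 1 (push 13): stack=[13] mem=[0,0,0,0]
After op 2 (dup): stack=[13,13] mem=[0,0,0,0]
After op 3 (+): stack=[26] mem=[0,0,0,0]
After op 4 (STO M3): stack=[empty] mem=[0,0,0,26]
After op 5 (RCL M3): stack=[26] mem=[0,0,0,26]
After op 6 (dup): stack=[26,26] mem=[0,0,0,26]
After op 7 (-): stack=[0] mem=[0,0,0,26]
After op 8 (push 15): stack=[0,15] mem=[0,0,0,26]
After op 9 (push 3): stack=[0,15,3] mem=[0,0,0,26]
After op 10 (-): stack=[0,12] mem=[0,0,0,26]
After op 11 (STO M0): stack=[0] mem=[12,0,0,26]

Answer: 12 0 0 26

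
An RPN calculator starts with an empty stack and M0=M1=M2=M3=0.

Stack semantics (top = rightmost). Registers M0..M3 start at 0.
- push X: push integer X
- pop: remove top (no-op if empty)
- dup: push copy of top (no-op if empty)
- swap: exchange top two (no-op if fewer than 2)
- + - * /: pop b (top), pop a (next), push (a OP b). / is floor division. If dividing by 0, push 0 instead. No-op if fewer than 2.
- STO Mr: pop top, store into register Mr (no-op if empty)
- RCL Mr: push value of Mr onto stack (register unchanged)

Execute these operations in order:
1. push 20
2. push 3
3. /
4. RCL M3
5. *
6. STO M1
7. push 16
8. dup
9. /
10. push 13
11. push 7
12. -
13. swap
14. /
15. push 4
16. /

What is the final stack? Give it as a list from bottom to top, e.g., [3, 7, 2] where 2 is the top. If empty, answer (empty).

Answer: [1]

Derivation:
After op 1 (push 20): stack=[20] mem=[0,0,0,0]
After op 2 (push 3): stack=[20,3] mem=[0,0,0,0]
After op 3 (/): stack=[6] mem=[0,0,0,0]
After op 4 (RCL M3): stack=[6,0] mem=[0,0,0,0]
After op 5 (*): stack=[0] mem=[0,0,0,0]
After op 6 (STO M1): stack=[empty] mem=[0,0,0,0]
After op 7 (push 16): stack=[16] mem=[0,0,0,0]
After op 8 (dup): stack=[16,16] mem=[0,0,0,0]
After op 9 (/): stack=[1] mem=[0,0,0,0]
After op 10 (push 13): stack=[1,13] mem=[0,0,0,0]
After op 11 (push 7): stack=[1,13,7] mem=[0,0,0,0]
After op 12 (-): stack=[1,6] mem=[0,0,0,0]
After op 13 (swap): stack=[6,1] mem=[0,0,0,0]
After op 14 (/): stack=[6] mem=[0,0,0,0]
After op 15 (push 4): stack=[6,4] mem=[0,0,0,0]
After op 16 (/): stack=[1] mem=[0,0,0,0]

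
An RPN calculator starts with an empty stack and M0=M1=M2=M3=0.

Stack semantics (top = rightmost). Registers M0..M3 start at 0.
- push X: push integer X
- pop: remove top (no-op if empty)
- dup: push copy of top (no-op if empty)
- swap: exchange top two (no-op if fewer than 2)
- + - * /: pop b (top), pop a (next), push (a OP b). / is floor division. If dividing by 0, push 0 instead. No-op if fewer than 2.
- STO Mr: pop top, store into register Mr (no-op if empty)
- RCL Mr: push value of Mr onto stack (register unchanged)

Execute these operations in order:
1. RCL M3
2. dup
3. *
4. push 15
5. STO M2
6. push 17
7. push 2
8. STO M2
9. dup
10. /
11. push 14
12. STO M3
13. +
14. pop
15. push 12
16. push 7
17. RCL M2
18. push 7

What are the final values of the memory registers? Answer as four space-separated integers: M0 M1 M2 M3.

Answer: 0 0 2 14

Derivation:
After op 1 (RCL M3): stack=[0] mem=[0,0,0,0]
After op 2 (dup): stack=[0,0] mem=[0,0,0,0]
After op 3 (*): stack=[0] mem=[0,0,0,0]
After op 4 (push 15): stack=[0,15] mem=[0,0,0,0]
After op 5 (STO M2): stack=[0] mem=[0,0,15,0]
After op 6 (push 17): stack=[0,17] mem=[0,0,15,0]
After op 7 (push 2): stack=[0,17,2] mem=[0,0,15,0]
After op 8 (STO M2): stack=[0,17] mem=[0,0,2,0]
After op 9 (dup): stack=[0,17,17] mem=[0,0,2,0]
After op 10 (/): stack=[0,1] mem=[0,0,2,0]
After op 11 (push 14): stack=[0,1,14] mem=[0,0,2,0]
After op 12 (STO M3): stack=[0,1] mem=[0,0,2,14]
After op 13 (+): stack=[1] mem=[0,0,2,14]
After op 14 (pop): stack=[empty] mem=[0,0,2,14]
After op 15 (push 12): stack=[12] mem=[0,0,2,14]
After op 16 (push 7): stack=[12,7] mem=[0,0,2,14]
After op 17 (RCL M2): stack=[12,7,2] mem=[0,0,2,14]
After op 18 (push 7): stack=[12,7,2,7] mem=[0,0,2,14]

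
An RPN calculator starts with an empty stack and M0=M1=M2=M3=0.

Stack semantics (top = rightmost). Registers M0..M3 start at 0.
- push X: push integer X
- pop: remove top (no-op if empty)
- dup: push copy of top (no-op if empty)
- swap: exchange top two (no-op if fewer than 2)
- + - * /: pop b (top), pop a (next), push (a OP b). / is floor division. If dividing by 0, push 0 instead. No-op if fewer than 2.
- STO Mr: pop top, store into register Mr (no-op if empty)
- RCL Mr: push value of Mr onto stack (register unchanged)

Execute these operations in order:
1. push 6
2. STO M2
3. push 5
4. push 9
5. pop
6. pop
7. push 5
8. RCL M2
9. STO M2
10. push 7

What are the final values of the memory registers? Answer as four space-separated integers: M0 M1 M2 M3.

Answer: 0 0 6 0

Derivation:
After op 1 (push 6): stack=[6] mem=[0,0,0,0]
After op 2 (STO M2): stack=[empty] mem=[0,0,6,0]
After op 3 (push 5): stack=[5] mem=[0,0,6,0]
After op 4 (push 9): stack=[5,9] mem=[0,0,6,0]
After op 5 (pop): stack=[5] mem=[0,0,6,0]
After op 6 (pop): stack=[empty] mem=[0,0,6,0]
After op 7 (push 5): stack=[5] mem=[0,0,6,0]
After op 8 (RCL M2): stack=[5,6] mem=[0,0,6,0]
After op 9 (STO M2): stack=[5] mem=[0,0,6,0]
After op 10 (push 7): stack=[5,7] mem=[0,0,6,0]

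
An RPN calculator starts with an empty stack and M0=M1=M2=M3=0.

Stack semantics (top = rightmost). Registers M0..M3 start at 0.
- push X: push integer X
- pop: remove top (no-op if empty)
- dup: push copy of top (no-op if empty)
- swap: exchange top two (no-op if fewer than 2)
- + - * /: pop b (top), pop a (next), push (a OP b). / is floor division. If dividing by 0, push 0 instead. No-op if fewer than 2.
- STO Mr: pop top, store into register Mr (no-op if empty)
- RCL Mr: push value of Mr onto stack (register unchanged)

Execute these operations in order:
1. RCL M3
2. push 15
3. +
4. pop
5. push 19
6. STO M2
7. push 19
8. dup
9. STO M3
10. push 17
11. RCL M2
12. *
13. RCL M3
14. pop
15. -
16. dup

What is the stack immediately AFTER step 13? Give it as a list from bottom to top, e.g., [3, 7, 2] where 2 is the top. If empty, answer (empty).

After op 1 (RCL M3): stack=[0] mem=[0,0,0,0]
After op 2 (push 15): stack=[0,15] mem=[0,0,0,0]
After op 3 (+): stack=[15] mem=[0,0,0,0]
After op 4 (pop): stack=[empty] mem=[0,0,0,0]
After op 5 (push 19): stack=[19] mem=[0,0,0,0]
After op 6 (STO M2): stack=[empty] mem=[0,0,19,0]
After op 7 (push 19): stack=[19] mem=[0,0,19,0]
After op 8 (dup): stack=[19,19] mem=[0,0,19,0]
After op 9 (STO M3): stack=[19] mem=[0,0,19,19]
After op 10 (push 17): stack=[19,17] mem=[0,0,19,19]
After op 11 (RCL M2): stack=[19,17,19] mem=[0,0,19,19]
After op 12 (*): stack=[19,323] mem=[0,0,19,19]
After op 13 (RCL M3): stack=[19,323,19] mem=[0,0,19,19]

[19, 323, 19]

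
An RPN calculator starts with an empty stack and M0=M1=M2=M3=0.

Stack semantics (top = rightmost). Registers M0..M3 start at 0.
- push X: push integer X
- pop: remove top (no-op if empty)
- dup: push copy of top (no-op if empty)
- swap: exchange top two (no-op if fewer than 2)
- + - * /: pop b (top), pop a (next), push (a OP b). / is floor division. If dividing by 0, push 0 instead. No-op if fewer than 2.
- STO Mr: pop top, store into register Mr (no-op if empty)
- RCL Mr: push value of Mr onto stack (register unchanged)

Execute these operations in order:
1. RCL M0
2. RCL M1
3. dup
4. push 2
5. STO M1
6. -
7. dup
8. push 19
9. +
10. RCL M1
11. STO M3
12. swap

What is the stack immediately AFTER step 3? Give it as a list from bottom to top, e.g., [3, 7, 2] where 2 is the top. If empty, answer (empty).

After op 1 (RCL M0): stack=[0] mem=[0,0,0,0]
After op 2 (RCL M1): stack=[0,0] mem=[0,0,0,0]
After op 3 (dup): stack=[0,0,0] mem=[0,0,0,0]

[0, 0, 0]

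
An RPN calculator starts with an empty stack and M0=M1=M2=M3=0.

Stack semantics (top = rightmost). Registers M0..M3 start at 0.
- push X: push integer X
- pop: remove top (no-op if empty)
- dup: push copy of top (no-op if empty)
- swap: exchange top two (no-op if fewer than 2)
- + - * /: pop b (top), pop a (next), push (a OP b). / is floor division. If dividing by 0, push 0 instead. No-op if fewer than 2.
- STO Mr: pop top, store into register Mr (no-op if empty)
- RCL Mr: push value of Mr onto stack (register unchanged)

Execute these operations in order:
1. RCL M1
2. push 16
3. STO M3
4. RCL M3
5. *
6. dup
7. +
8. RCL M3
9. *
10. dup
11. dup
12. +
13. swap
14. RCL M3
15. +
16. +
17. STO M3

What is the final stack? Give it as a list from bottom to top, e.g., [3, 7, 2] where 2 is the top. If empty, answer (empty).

After op 1 (RCL M1): stack=[0] mem=[0,0,0,0]
After op 2 (push 16): stack=[0,16] mem=[0,0,0,0]
After op 3 (STO M3): stack=[0] mem=[0,0,0,16]
After op 4 (RCL M3): stack=[0,16] mem=[0,0,0,16]
After op 5 (*): stack=[0] mem=[0,0,0,16]
After op 6 (dup): stack=[0,0] mem=[0,0,0,16]
After op 7 (+): stack=[0] mem=[0,0,0,16]
After op 8 (RCL M3): stack=[0,16] mem=[0,0,0,16]
After op 9 (*): stack=[0] mem=[0,0,0,16]
After op 10 (dup): stack=[0,0] mem=[0,0,0,16]
After op 11 (dup): stack=[0,0,0] mem=[0,0,0,16]
After op 12 (+): stack=[0,0] mem=[0,0,0,16]
After op 13 (swap): stack=[0,0] mem=[0,0,0,16]
After op 14 (RCL M3): stack=[0,0,16] mem=[0,0,0,16]
After op 15 (+): stack=[0,16] mem=[0,0,0,16]
After op 16 (+): stack=[16] mem=[0,0,0,16]
After op 17 (STO M3): stack=[empty] mem=[0,0,0,16]

Answer: (empty)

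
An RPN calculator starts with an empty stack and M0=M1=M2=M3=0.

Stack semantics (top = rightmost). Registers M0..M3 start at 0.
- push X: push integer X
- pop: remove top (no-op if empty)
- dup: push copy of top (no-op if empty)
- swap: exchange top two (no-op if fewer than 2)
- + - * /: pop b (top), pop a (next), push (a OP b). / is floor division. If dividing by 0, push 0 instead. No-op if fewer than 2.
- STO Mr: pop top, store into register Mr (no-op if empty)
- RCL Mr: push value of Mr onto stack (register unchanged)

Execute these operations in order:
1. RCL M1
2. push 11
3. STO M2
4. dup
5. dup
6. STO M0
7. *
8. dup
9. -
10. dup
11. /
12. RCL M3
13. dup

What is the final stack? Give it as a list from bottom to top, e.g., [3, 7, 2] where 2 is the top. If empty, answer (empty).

After op 1 (RCL M1): stack=[0] mem=[0,0,0,0]
After op 2 (push 11): stack=[0,11] mem=[0,0,0,0]
After op 3 (STO M2): stack=[0] mem=[0,0,11,0]
After op 4 (dup): stack=[0,0] mem=[0,0,11,0]
After op 5 (dup): stack=[0,0,0] mem=[0,0,11,0]
After op 6 (STO M0): stack=[0,0] mem=[0,0,11,0]
After op 7 (*): stack=[0] mem=[0,0,11,0]
After op 8 (dup): stack=[0,0] mem=[0,0,11,0]
After op 9 (-): stack=[0] mem=[0,0,11,0]
After op 10 (dup): stack=[0,0] mem=[0,0,11,0]
After op 11 (/): stack=[0] mem=[0,0,11,0]
After op 12 (RCL M3): stack=[0,0] mem=[0,0,11,0]
After op 13 (dup): stack=[0,0,0] mem=[0,0,11,0]

Answer: [0, 0, 0]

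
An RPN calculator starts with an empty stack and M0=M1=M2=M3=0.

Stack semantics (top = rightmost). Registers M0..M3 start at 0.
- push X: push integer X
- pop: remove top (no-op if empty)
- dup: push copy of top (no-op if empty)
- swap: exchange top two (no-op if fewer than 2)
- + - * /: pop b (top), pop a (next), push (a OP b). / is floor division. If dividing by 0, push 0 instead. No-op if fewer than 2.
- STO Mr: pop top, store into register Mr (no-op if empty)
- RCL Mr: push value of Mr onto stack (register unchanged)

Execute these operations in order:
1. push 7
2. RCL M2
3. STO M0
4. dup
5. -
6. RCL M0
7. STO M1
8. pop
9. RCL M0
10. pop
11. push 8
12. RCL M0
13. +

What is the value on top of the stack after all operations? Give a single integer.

Answer: 8

Derivation:
After op 1 (push 7): stack=[7] mem=[0,0,0,0]
After op 2 (RCL M2): stack=[7,0] mem=[0,0,0,0]
After op 3 (STO M0): stack=[7] mem=[0,0,0,0]
After op 4 (dup): stack=[7,7] mem=[0,0,0,0]
After op 5 (-): stack=[0] mem=[0,0,0,0]
After op 6 (RCL M0): stack=[0,0] mem=[0,0,0,0]
After op 7 (STO M1): stack=[0] mem=[0,0,0,0]
After op 8 (pop): stack=[empty] mem=[0,0,0,0]
After op 9 (RCL M0): stack=[0] mem=[0,0,0,0]
After op 10 (pop): stack=[empty] mem=[0,0,0,0]
After op 11 (push 8): stack=[8] mem=[0,0,0,0]
After op 12 (RCL M0): stack=[8,0] mem=[0,0,0,0]
After op 13 (+): stack=[8] mem=[0,0,0,0]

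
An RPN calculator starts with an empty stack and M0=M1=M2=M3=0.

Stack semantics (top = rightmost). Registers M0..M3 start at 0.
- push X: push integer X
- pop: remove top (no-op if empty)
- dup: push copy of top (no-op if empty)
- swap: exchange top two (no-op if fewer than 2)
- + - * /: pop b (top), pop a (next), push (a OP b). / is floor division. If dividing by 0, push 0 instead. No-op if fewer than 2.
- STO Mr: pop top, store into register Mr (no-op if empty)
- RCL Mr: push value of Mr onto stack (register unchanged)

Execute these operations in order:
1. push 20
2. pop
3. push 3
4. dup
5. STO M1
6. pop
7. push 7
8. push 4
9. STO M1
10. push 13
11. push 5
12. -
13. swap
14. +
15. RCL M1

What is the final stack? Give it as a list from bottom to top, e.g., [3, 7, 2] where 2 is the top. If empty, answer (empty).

After op 1 (push 20): stack=[20] mem=[0,0,0,0]
After op 2 (pop): stack=[empty] mem=[0,0,0,0]
After op 3 (push 3): stack=[3] mem=[0,0,0,0]
After op 4 (dup): stack=[3,3] mem=[0,0,0,0]
After op 5 (STO M1): stack=[3] mem=[0,3,0,0]
After op 6 (pop): stack=[empty] mem=[0,3,0,0]
After op 7 (push 7): stack=[7] mem=[0,3,0,0]
After op 8 (push 4): stack=[7,4] mem=[0,3,0,0]
After op 9 (STO M1): stack=[7] mem=[0,4,0,0]
After op 10 (push 13): stack=[7,13] mem=[0,4,0,0]
After op 11 (push 5): stack=[7,13,5] mem=[0,4,0,0]
After op 12 (-): stack=[7,8] mem=[0,4,0,0]
After op 13 (swap): stack=[8,7] mem=[0,4,0,0]
After op 14 (+): stack=[15] mem=[0,4,0,0]
After op 15 (RCL M1): stack=[15,4] mem=[0,4,0,0]

Answer: [15, 4]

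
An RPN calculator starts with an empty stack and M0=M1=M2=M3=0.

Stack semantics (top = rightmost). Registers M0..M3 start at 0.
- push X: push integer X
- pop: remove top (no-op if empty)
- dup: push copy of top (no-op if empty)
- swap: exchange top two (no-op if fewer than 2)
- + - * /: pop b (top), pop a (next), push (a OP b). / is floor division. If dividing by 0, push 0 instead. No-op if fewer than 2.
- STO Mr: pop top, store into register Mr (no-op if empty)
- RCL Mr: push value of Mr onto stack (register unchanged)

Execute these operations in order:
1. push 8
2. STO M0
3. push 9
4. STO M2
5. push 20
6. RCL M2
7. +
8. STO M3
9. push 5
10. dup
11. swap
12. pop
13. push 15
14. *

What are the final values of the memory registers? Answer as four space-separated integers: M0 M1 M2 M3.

After op 1 (push 8): stack=[8] mem=[0,0,0,0]
After op 2 (STO M0): stack=[empty] mem=[8,0,0,0]
After op 3 (push 9): stack=[9] mem=[8,0,0,0]
After op 4 (STO M2): stack=[empty] mem=[8,0,9,0]
After op 5 (push 20): stack=[20] mem=[8,0,9,0]
After op 6 (RCL M2): stack=[20,9] mem=[8,0,9,0]
After op 7 (+): stack=[29] mem=[8,0,9,0]
After op 8 (STO M3): stack=[empty] mem=[8,0,9,29]
After op 9 (push 5): stack=[5] mem=[8,0,9,29]
After op 10 (dup): stack=[5,5] mem=[8,0,9,29]
After op 11 (swap): stack=[5,5] mem=[8,0,9,29]
After op 12 (pop): stack=[5] mem=[8,0,9,29]
After op 13 (push 15): stack=[5,15] mem=[8,0,9,29]
After op 14 (*): stack=[75] mem=[8,0,9,29]

Answer: 8 0 9 29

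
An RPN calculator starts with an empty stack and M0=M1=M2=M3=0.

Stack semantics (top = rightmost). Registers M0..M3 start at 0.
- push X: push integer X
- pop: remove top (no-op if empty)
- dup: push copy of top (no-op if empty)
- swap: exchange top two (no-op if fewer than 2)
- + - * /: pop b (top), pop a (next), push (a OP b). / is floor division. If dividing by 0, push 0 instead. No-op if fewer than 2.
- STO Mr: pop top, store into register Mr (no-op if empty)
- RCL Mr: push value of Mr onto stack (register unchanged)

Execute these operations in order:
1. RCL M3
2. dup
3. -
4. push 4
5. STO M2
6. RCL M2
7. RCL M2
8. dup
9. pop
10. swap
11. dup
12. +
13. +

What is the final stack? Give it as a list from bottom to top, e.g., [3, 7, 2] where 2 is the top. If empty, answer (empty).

Answer: [0, 12]

Derivation:
After op 1 (RCL M3): stack=[0] mem=[0,0,0,0]
After op 2 (dup): stack=[0,0] mem=[0,0,0,0]
After op 3 (-): stack=[0] mem=[0,0,0,0]
After op 4 (push 4): stack=[0,4] mem=[0,0,0,0]
After op 5 (STO M2): stack=[0] mem=[0,0,4,0]
After op 6 (RCL M2): stack=[0,4] mem=[0,0,4,0]
After op 7 (RCL M2): stack=[0,4,4] mem=[0,0,4,0]
After op 8 (dup): stack=[0,4,4,4] mem=[0,0,4,0]
After op 9 (pop): stack=[0,4,4] mem=[0,0,4,0]
After op 10 (swap): stack=[0,4,4] mem=[0,0,4,0]
After op 11 (dup): stack=[0,4,4,4] mem=[0,0,4,0]
After op 12 (+): stack=[0,4,8] mem=[0,0,4,0]
After op 13 (+): stack=[0,12] mem=[0,0,4,0]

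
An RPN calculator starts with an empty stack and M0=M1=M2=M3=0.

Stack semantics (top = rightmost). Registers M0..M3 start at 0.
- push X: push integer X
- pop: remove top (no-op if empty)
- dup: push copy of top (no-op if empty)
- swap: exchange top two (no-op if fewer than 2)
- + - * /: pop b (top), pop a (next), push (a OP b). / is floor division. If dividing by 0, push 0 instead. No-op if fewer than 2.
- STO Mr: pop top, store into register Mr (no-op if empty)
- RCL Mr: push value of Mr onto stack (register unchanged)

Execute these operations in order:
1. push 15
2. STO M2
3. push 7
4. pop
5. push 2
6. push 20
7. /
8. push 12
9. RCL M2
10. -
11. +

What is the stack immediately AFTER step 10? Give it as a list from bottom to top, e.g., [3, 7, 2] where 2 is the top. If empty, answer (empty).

After op 1 (push 15): stack=[15] mem=[0,0,0,0]
After op 2 (STO M2): stack=[empty] mem=[0,0,15,0]
After op 3 (push 7): stack=[7] mem=[0,0,15,0]
After op 4 (pop): stack=[empty] mem=[0,0,15,0]
After op 5 (push 2): stack=[2] mem=[0,0,15,0]
After op 6 (push 20): stack=[2,20] mem=[0,0,15,0]
After op 7 (/): stack=[0] mem=[0,0,15,0]
After op 8 (push 12): stack=[0,12] mem=[0,0,15,0]
After op 9 (RCL M2): stack=[0,12,15] mem=[0,0,15,0]
After op 10 (-): stack=[0,-3] mem=[0,0,15,0]

[0, -3]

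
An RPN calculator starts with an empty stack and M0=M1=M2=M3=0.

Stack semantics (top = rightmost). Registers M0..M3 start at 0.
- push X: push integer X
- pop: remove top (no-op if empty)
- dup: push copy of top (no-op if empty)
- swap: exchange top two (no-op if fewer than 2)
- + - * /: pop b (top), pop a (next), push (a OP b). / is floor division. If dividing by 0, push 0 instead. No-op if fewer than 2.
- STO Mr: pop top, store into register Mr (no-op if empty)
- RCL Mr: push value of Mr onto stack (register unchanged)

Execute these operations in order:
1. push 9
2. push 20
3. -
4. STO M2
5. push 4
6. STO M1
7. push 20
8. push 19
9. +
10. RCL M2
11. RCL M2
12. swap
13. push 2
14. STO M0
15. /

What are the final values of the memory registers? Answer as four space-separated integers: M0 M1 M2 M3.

After op 1 (push 9): stack=[9] mem=[0,0,0,0]
After op 2 (push 20): stack=[9,20] mem=[0,0,0,0]
After op 3 (-): stack=[-11] mem=[0,0,0,0]
After op 4 (STO M2): stack=[empty] mem=[0,0,-11,0]
After op 5 (push 4): stack=[4] mem=[0,0,-11,0]
After op 6 (STO M1): stack=[empty] mem=[0,4,-11,0]
After op 7 (push 20): stack=[20] mem=[0,4,-11,0]
After op 8 (push 19): stack=[20,19] mem=[0,4,-11,0]
After op 9 (+): stack=[39] mem=[0,4,-11,0]
After op 10 (RCL M2): stack=[39,-11] mem=[0,4,-11,0]
After op 11 (RCL M2): stack=[39,-11,-11] mem=[0,4,-11,0]
After op 12 (swap): stack=[39,-11,-11] mem=[0,4,-11,0]
After op 13 (push 2): stack=[39,-11,-11,2] mem=[0,4,-11,0]
After op 14 (STO M0): stack=[39,-11,-11] mem=[2,4,-11,0]
After op 15 (/): stack=[39,1] mem=[2,4,-11,0]

Answer: 2 4 -11 0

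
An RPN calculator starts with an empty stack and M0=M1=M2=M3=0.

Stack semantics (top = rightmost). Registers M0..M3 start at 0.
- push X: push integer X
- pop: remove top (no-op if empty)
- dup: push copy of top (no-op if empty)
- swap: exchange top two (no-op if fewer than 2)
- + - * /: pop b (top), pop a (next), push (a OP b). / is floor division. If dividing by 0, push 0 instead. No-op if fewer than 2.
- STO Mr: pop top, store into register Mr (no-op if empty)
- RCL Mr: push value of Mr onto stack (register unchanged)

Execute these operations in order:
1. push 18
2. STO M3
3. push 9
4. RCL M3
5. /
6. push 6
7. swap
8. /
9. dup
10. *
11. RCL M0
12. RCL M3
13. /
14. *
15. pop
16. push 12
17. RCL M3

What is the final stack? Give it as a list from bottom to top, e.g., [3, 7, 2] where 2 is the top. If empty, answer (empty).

After op 1 (push 18): stack=[18] mem=[0,0,0,0]
After op 2 (STO M3): stack=[empty] mem=[0,0,0,18]
After op 3 (push 9): stack=[9] mem=[0,0,0,18]
After op 4 (RCL M3): stack=[9,18] mem=[0,0,0,18]
After op 5 (/): stack=[0] mem=[0,0,0,18]
After op 6 (push 6): stack=[0,6] mem=[0,0,0,18]
After op 7 (swap): stack=[6,0] mem=[0,0,0,18]
After op 8 (/): stack=[0] mem=[0,0,0,18]
After op 9 (dup): stack=[0,0] mem=[0,0,0,18]
After op 10 (*): stack=[0] mem=[0,0,0,18]
After op 11 (RCL M0): stack=[0,0] mem=[0,0,0,18]
After op 12 (RCL M3): stack=[0,0,18] mem=[0,0,0,18]
After op 13 (/): stack=[0,0] mem=[0,0,0,18]
After op 14 (*): stack=[0] mem=[0,0,0,18]
After op 15 (pop): stack=[empty] mem=[0,0,0,18]
After op 16 (push 12): stack=[12] mem=[0,0,0,18]
After op 17 (RCL M3): stack=[12,18] mem=[0,0,0,18]

Answer: [12, 18]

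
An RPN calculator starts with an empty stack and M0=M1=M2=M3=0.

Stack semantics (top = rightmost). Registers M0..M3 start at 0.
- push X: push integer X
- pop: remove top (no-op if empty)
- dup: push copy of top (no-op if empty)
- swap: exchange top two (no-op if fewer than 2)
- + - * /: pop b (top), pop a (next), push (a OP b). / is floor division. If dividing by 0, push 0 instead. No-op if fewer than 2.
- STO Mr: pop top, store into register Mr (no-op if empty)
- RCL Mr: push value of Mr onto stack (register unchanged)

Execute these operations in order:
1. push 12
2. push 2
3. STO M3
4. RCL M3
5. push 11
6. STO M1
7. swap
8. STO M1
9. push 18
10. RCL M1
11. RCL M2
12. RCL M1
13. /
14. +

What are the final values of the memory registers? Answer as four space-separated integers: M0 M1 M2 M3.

After op 1 (push 12): stack=[12] mem=[0,0,0,0]
After op 2 (push 2): stack=[12,2] mem=[0,0,0,0]
After op 3 (STO M3): stack=[12] mem=[0,0,0,2]
After op 4 (RCL M3): stack=[12,2] mem=[0,0,0,2]
After op 5 (push 11): stack=[12,2,11] mem=[0,0,0,2]
After op 6 (STO M1): stack=[12,2] mem=[0,11,0,2]
After op 7 (swap): stack=[2,12] mem=[0,11,0,2]
After op 8 (STO M1): stack=[2] mem=[0,12,0,2]
After op 9 (push 18): stack=[2,18] mem=[0,12,0,2]
After op 10 (RCL M1): stack=[2,18,12] mem=[0,12,0,2]
After op 11 (RCL M2): stack=[2,18,12,0] mem=[0,12,0,2]
After op 12 (RCL M1): stack=[2,18,12,0,12] mem=[0,12,0,2]
After op 13 (/): stack=[2,18,12,0] mem=[0,12,0,2]
After op 14 (+): stack=[2,18,12] mem=[0,12,0,2]

Answer: 0 12 0 2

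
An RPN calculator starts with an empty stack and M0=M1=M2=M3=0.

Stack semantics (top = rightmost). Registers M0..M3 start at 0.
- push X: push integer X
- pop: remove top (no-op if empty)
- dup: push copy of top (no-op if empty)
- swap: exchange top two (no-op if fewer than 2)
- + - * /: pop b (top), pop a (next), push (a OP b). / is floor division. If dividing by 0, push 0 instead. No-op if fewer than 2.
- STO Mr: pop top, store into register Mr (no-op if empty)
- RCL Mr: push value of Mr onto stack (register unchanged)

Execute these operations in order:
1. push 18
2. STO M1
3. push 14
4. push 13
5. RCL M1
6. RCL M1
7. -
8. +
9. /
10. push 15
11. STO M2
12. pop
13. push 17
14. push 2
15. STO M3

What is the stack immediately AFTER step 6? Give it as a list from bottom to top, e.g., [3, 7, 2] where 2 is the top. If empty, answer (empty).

After op 1 (push 18): stack=[18] mem=[0,0,0,0]
After op 2 (STO M1): stack=[empty] mem=[0,18,0,0]
After op 3 (push 14): stack=[14] mem=[0,18,0,0]
After op 4 (push 13): stack=[14,13] mem=[0,18,0,0]
After op 5 (RCL M1): stack=[14,13,18] mem=[0,18,0,0]
After op 6 (RCL M1): stack=[14,13,18,18] mem=[0,18,0,0]

[14, 13, 18, 18]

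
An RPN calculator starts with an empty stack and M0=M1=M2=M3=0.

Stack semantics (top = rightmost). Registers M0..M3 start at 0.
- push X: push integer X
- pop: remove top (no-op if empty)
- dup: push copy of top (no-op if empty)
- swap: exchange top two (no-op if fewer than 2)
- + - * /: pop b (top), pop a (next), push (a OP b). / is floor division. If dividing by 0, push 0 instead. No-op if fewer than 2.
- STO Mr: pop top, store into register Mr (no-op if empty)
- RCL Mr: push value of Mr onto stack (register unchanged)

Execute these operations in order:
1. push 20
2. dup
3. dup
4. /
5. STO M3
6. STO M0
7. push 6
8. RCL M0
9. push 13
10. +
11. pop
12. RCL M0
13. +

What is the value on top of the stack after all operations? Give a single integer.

Answer: 26

Derivation:
After op 1 (push 20): stack=[20] mem=[0,0,0,0]
After op 2 (dup): stack=[20,20] mem=[0,0,0,0]
After op 3 (dup): stack=[20,20,20] mem=[0,0,0,0]
After op 4 (/): stack=[20,1] mem=[0,0,0,0]
After op 5 (STO M3): stack=[20] mem=[0,0,0,1]
After op 6 (STO M0): stack=[empty] mem=[20,0,0,1]
After op 7 (push 6): stack=[6] mem=[20,0,0,1]
After op 8 (RCL M0): stack=[6,20] mem=[20,0,0,1]
After op 9 (push 13): stack=[6,20,13] mem=[20,0,0,1]
After op 10 (+): stack=[6,33] mem=[20,0,0,1]
After op 11 (pop): stack=[6] mem=[20,0,0,1]
After op 12 (RCL M0): stack=[6,20] mem=[20,0,0,1]
After op 13 (+): stack=[26] mem=[20,0,0,1]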